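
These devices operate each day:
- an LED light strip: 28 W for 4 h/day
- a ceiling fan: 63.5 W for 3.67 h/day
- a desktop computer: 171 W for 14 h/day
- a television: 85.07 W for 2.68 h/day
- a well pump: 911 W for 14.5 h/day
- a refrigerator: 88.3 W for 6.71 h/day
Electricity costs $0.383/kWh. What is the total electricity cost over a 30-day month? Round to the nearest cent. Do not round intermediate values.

$192.68

LED light strip: 28 W × 4 h × 30 d = 3,360 Wh = 3.36 kWh
ceiling fan: 63.5 W × 3.67 h × 30 d = 6,991 Wh = 6.991 kWh
desktop computer: 171 W × 14 h × 30 d = 71,820 Wh = 71.82 kWh
television: 85.07 W × 2.68 h × 30 d = 6,840 Wh = 6.84 kWh
well pump: 911 W × 14.5 h × 30 d = 396,285 Wh = 396.3 kWh
refrigerator: 88.3 W × 6.71 h × 30 d = 17,775 Wh = 17.77 kWh
Total energy = 3.36 + 6.991 + 71.82 + 6.84 + 396.3 + 17.77 = 503.1 kWh
Cost = 503.1 kWh × $0.383 = $192.68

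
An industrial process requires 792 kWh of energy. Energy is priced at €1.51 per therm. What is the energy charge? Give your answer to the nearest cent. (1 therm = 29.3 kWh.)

€40.82

792 kWh × (0.03413 therm/kWh) = 27.03 therm
Cost = 27.03 therm × €1.51/therm = €40.82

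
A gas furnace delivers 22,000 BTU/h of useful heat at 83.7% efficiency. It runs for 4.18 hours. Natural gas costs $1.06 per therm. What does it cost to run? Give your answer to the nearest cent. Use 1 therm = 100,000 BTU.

Heat delivered = 22,000 BTU/h × 4.18 h = 91,960 BTU
Gas input = 91,960 / 0.837 = 109,869 BTU
= 109,869 / 100,000 = 1.099 therm
Cost = 1.099 × $1.06/therm = $1.16

$1.16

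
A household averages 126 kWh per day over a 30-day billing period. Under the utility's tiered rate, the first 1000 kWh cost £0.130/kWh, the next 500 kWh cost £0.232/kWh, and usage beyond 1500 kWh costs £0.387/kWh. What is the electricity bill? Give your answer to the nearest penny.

Usage = 126 kWh/day × 30 days = 3780 kWh
First 1000 kWh × £0.130 = £130.00
Next 500 kWh × £0.232 = £116.00
Remaining 2280 kWh × £0.387 = £882.36
Total = £1,128.36

£1128.36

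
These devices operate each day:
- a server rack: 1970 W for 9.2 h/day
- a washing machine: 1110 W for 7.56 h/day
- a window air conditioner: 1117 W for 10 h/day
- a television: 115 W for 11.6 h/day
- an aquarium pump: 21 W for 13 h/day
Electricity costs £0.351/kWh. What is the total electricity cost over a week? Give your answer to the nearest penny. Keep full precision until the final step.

£96.54

server rack: 1970 W × 9.2 h × 7 d = 126,868 Wh = 126.9 kWh
washing machine: 1110 W × 7.56 h × 7 d = 58,741 Wh = 58.74 kWh
window air conditioner: 1117 W × 10 h × 7 d = 78,190 Wh = 78.19 kWh
television: 115 W × 11.6 h × 7 d = 9,338 Wh = 9.338 kWh
aquarium pump: 21 W × 13 h × 7 d = 1,911 Wh = 1.911 kWh
Total energy = 126.9 + 58.74 + 78.19 + 9.338 + 1.911 = 275 kWh
Cost = 275 kWh × £0.351 = £96.54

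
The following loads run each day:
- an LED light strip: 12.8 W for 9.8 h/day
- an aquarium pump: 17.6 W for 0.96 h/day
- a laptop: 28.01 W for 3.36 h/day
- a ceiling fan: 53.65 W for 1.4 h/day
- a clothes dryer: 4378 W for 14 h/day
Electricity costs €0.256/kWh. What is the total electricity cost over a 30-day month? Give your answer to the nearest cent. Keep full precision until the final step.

€473.12

LED light strip: 12.8 W × 9.8 h × 30 d = 3,763 Wh = 3.763 kWh
aquarium pump: 17.6 W × 0.96 h × 30 d = 507 Wh = 0.5069 kWh
laptop: 28.01 W × 3.36 h × 30 d = 2,823 Wh = 2.823 kWh
ceiling fan: 53.65 W × 1.4 h × 30 d = 2,253 Wh = 2.253 kWh
clothes dryer: 4378 W × 14 h × 30 d = 1,838,760 Wh = 1,839 kWh
Total energy = 3.763 + 0.5069 + 2.823 + 2.253 + 1,839 = 1,848 kWh
Cost = 1,848 kWh × €0.256 = €473.12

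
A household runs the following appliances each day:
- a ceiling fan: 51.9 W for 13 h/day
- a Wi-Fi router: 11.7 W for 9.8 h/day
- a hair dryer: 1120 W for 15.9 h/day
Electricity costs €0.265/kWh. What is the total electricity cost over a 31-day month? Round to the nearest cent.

€152.78

ceiling fan: 51.9 W × 13 h × 31 d = 20,916 Wh = 20.92 kWh
Wi-Fi router: 11.7 W × 9.8 h × 31 d = 3,554 Wh = 3.554 kWh
hair dryer: 1120 W × 15.9 h × 31 d = 552,048 Wh = 552 kWh
Total energy = 20.92 + 3.554 + 552 = 576.5 kWh
Cost = 576.5 kWh × €0.265 = €152.78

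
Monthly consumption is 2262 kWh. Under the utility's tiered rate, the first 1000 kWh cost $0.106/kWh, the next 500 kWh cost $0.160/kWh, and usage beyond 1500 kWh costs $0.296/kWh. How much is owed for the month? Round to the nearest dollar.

First 1000 kWh × $0.106 = $106.00
Next 500 kWh × $0.160 = $80.00
Remaining 762 kWh × $0.296 = $225.55
Total = $411.55 ≈ $412

$412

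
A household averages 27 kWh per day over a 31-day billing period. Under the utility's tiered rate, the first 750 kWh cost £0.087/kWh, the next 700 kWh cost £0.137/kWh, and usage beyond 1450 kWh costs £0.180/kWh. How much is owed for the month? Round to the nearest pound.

£77

Usage = 27 kWh/day × 31 days = 837 kWh
First 750 kWh × £0.087 = £65.25
Next 87 kWh × £0.137 = £11.92
Remaining tier: 0 kWh (not reached)
Total = £77.17 ≈ £77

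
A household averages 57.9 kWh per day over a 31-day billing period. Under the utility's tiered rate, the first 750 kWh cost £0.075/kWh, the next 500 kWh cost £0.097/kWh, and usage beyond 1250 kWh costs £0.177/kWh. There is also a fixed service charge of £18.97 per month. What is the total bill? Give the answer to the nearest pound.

£220

Usage = 57.9 kWh/day × 31 days = 1794.9 kWh
First 750 kWh × £0.075 = £56.25
Next 500 kWh × £0.097 = £48.50
Remaining 544.9 kWh × £0.177 = £96.45
Energy charge = £201.20; + service £18.97 = £220.17 ≈ £220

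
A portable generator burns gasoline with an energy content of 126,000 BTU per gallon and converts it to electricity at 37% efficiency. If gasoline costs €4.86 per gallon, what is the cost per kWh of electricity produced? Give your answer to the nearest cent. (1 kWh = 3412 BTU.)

€0.36

Electrical output per gallon = 126,000 BTU × 0.37 / 3412 BTU/kWh = 13.66 kWh
Cost per kWh = €4.86 / 13.66 kWh = €0.356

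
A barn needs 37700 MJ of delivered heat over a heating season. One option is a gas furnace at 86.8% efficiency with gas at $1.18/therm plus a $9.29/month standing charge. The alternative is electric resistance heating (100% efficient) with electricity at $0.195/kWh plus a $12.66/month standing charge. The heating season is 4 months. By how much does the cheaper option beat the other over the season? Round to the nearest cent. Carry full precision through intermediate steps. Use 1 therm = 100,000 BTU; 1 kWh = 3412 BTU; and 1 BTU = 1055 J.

$1569.96

Heat load = 37700 MJ = 37,700,000,000 J / 1055 = 35,734,597 BTU
Gas: input = 35,734,597 / 0.868 = 41,168,891 BTU = 411.7 therm → 411.7 × $1.18 = $485.79; + 4 × $9.29 standing = $522.95
Electric: 35,734,597 BTU / 3412 = 10,470 kWh → × $0.195 = $2,042.28; + 4 × $12.66 standing = $2,092.92
Difference = |$522.95 − $2,092.92| = $1,569.96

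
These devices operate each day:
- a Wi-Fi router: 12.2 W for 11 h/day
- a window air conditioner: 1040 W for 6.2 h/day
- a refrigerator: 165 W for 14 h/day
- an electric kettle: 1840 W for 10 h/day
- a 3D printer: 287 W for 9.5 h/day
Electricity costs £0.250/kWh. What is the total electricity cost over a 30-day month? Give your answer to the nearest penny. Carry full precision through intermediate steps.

£225.14

Wi-Fi router: 12.2 W × 11 h × 30 d = 4,026 Wh = 4.026 kWh
window air conditioner: 1040 W × 6.2 h × 30 d = 193,440 Wh = 193.4 kWh
refrigerator: 165 W × 14 h × 30 d = 69,300 Wh = 69.3 kWh
electric kettle: 1840 W × 10 h × 30 d = 552,000 Wh = 552 kWh
3D printer: 287 W × 9.5 h × 30 d = 81,795 Wh = 81.8 kWh
Total energy = 4.026 + 193.4 + 69.3 + 552 + 81.8 = 900.6 kWh
Cost = 900.6 kWh × £0.250 = £225.14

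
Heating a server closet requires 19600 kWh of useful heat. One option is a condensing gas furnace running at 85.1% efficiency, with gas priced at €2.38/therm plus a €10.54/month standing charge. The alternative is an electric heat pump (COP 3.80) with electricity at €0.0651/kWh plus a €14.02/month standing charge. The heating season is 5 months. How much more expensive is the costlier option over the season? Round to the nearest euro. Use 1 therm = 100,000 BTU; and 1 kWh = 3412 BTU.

Heat load = 19600 kWh × 3412 = 66,875,200 BTU
Gas: input = 66,875,200 / 0.851 = 78,584,254 BTU = 785.8 therm → 785.8 × €2.38 = €1,870.31; + 5 × €10.54 standing = €1,923.01
Heat pump: 66,875,200 BTU / 3412 = 19,600 kWh heat; / 3.80 = 5,158 kWh in → × €0.0651 = €335.78; + 5 × €14.02 standing = €405.88
Difference = |€1,923.01 − €405.88| = €1,517.13 ≈ €1517

€1517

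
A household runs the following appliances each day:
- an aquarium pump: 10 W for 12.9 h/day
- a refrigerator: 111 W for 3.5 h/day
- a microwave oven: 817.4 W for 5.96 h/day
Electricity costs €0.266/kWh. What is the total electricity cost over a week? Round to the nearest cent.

aquarium pump: 10 W × 12.9 h × 7 d = 903 Wh = 0.903 kWh
refrigerator: 111 W × 3.5 h × 7 d = 2,720 Wh = 2.72 kWh
microwave oven: 817.4 W × 5.96 h × 7 d = 34,102 Wh = 34.1 kWh
Total energy = 0.903 + 2.72 + 34.1 = 37.72 kWh
Cost = 37.72 kWh × €0.266 = €10.03

€10.03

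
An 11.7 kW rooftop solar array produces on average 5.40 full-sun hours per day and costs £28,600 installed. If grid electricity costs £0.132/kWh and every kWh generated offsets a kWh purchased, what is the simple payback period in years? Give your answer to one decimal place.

9.4 years

Daily generation = 11.7 kW × 5.40 h = 63.18 kWh
Annual generation = 63.18 × 365 = 23061 kWh
Annual savings = 23061 × £0.132 = £3,044.01
Payback = £28,600 / £3,044.01 = 9.4 years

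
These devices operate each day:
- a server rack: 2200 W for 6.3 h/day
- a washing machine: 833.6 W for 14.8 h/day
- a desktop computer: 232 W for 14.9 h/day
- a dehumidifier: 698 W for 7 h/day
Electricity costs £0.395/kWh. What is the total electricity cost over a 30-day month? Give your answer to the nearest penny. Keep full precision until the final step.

£409.30

server rack: 2200 W × 6.3 h × 30 d = 415,800 Wh = 415.8 kWh
washing machine: 833.6 W × 14.8 h × 30 d = 370,118 Wh = 370.1 kWh
desktop computer: 232 W × 14.9 h × 30 d = 103,704 Wh = 103.7 kWh
dehumidifier: 698 W × 7 h × 30 d = 146,580 Wh = 146.6 kWh
Total energy = 415.8 + 370.1 + 103.7 + 146.6 = 1,036 kWh
Cost = 1,036 kWh × £0.395 = £409.30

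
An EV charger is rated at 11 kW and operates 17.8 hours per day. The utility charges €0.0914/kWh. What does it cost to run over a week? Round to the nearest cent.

Energy = 11000 W × 17.8 h/day × 7 days = 1,370,600 Wh = 1,371 kWh
Cost = 1,371 kWh × €0.0914/kWh = €125.27

€125.27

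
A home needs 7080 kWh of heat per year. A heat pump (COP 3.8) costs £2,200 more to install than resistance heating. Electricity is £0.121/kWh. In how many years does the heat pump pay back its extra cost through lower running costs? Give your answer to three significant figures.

Resistance: 7080 kWh × £0.121 = £856.68/yr
Heat pump: 7080 / 3.8 = 1863 kWh in → × £0.121 = £225.44/yr
Annual savings = £631.24
Payback = £2,200 / £631.24 = 3.49 years

3.49 years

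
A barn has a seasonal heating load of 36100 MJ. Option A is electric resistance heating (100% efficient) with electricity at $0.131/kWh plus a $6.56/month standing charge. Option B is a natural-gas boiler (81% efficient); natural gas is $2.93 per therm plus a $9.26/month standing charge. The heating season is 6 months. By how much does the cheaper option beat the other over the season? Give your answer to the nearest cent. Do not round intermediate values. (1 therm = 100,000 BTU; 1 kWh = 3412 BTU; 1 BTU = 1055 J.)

$59.80

Heat load = 36100 MJ = 36,100,000,000 J / 1055 = 34,218,009 BTU
Gas: input = 34,218,009 / 0.81 = 42,244,456 BTU = 422.4 therm → 422.4 × $2.93 = $1,237.76; + 6 × $9.26 standing = $1,293.32
Electric: 34,218,009 BTU / 3412 = 10,030 kWh → × $0.131 = $1,313.76; + 6 × $6.56 standing = $1,353.12
Difference = |$1,293.32 − $1,353.12| = $59.80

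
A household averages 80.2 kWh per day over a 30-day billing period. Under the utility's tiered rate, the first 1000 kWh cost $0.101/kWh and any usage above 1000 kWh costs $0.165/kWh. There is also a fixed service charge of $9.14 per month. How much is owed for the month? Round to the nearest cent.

Usage = 80.2 kWh/day × 30 days = 2406 kWh
First 1000 kWh × $0.101 = $101.00
Remaining 1406 kWh × $0.165 = $231.99
Energy charge = $332.99; + service $9.14 = $342.13

$342.13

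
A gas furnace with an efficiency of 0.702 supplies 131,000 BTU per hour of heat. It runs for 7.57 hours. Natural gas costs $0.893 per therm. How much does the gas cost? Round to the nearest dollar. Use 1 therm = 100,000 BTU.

Heat delivered = 131,000 BTU/h × 7.57 h = 991,670 BTU
Gas input = 991,670 / 0.702 = 1,412,635 BTU
= 1,412,635 / 100,000 = 14.13 therm
Cost = 14.13 × $0.893/therm = $12.61 ≈ $13

$13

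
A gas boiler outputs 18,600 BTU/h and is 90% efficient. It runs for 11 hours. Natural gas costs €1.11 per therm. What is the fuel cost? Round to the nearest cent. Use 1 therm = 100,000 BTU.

Heat delivered = 18,600 BTU/h × 11 h = 204,600 BTU
Gas input = 204,600 / 0.90 = 227,333 BTU
= 227,333 / 100,000 = 2.273 therm
Cost = 2.273 × €1.11/therm = €2.52

€2.52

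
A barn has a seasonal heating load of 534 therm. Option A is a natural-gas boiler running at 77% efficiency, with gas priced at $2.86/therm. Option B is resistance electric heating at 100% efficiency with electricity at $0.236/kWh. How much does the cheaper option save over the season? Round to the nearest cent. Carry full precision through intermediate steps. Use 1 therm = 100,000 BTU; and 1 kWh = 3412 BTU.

Heat load = 534 therm × 100,000 = 53,400,000 BTU
Gas: input = 53,400,000 / 0.770 = 69,350,649 BTU = 693.5 therm → 693.5 × $2.86 = $1,983.43
Electric: 53,400,000 BTU / 3412 = 15,650 kWh → × $0.236 = $3,693.55
Difference = |$1,983.43 − $3,693.55| = $1,710.12

$1710.12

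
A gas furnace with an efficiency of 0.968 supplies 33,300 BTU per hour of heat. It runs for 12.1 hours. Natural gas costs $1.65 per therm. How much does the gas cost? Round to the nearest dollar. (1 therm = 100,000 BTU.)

Heat delivered = 33,300 BTU/h × 12.1 h = 402,930 BTU
Gas input = 402,930 / 0.968 = 416,250 BTU
= 416,250 / 100,000 = 4.162 therm
Cost = 4.162 × $1.65/therm = $6.87 ≈ $7

$7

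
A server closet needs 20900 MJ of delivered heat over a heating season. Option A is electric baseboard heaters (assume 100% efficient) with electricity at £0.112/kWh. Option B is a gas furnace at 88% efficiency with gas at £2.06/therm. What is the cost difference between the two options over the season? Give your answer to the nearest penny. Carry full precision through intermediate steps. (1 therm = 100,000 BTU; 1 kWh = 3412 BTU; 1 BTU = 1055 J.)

£186.54

Heat load = 20900 MJ = 20,900,000,000 J / 1055 = 19,810,427 BTU
Gas: input = 19,810,427 / 0.88 = 22,511,848 BTU = 225.1 therm → 225.1 × £2.06 = £463.74
Electric: 19,810,427 BTU / 3412 = 5,806 kWh → × £0.112 = £650.28
Difference = |£463.74 − £650.28| = £186.54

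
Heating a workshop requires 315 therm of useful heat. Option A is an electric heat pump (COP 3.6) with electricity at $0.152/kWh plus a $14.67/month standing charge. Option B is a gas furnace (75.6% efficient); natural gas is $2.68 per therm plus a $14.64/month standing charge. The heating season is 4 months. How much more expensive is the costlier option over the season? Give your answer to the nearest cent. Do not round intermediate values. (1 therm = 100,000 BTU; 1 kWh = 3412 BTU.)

Heat load = 315 therm × 100,000 = 31,500,000 BTU
Gas: input = 31,500,000 / 0.756 = 41,666,667 BTU = 416.7 therm → 416.7 × $2.68 = $1,116.67; + 4 × $14.64 standing = $1,175.23
Heat pump: 31,500,000 BTU / 3412 = 9,232 kWh heat; / 3.6 = 2,564 kWh in → × $0.152 = $389.80; + 4 × $14.67 standing = $448.48
Difference = |$1,175.23 − $448.48| = $726.75

$726.75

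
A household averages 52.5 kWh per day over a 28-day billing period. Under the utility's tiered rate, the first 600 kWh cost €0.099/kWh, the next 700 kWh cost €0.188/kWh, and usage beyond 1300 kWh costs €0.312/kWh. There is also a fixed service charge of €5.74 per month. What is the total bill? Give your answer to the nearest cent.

€249.78

Usage = 52.5 kWh/day × 28 days = 1470 kWh
First 600 kWh × €0.099 = €59.40
Next 700 kWh × €0.188 = €131.60
Remaining 170 kWh × €0.312 = €53.04
Energy charge = €244.04; + service €5.74 = €249.78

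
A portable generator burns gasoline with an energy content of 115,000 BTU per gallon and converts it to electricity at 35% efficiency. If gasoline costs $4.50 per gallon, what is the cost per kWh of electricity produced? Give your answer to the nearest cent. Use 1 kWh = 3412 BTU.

Electrical output per gallon = 115,000 BTU × 0.35 / 3412 BTU/kWh = 11.8 kWh
Cost per kWh = $4.50 / 11.8 kWh = $0.381

$0.38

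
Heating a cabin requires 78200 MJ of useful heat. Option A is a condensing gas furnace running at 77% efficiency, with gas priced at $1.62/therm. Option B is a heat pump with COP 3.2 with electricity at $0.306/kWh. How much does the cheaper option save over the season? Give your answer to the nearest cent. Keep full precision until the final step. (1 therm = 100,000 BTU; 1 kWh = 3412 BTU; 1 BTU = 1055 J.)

$517.91

Heat load = 78200 MJ = 78,200,000,000 J / 1055 = 74,123,223 BTU
Gas: input = 74,123,223 / 0.77 = 96,263,926 BTU = 962.6 therm → 962.6 × $1.62 = $1,559.48
Heat pump: 74,123,223 BTU / 3412 = 21,720 kWh heat; / 3.2 = 6,789 kWh in → × $0.306 = $2,077.38
Difference = |$1,559.48 − $2,077.38| = $517.91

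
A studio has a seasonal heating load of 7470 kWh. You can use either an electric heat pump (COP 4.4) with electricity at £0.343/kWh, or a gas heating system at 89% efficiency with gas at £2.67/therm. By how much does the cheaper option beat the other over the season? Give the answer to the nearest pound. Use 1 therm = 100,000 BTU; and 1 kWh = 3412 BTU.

Heat load = 7470 kWh × 3412 = 25,487,640 BTU
Gas: input = 25,487,640 / 0.89 = 28,637,798 BTU = 286.4 therm → 286.4 × £2.67 = £764.63
Heat pump: 25,487,640 BTU / 3412 = 7,470 kWh heat; / 4.4 = 1,698 kWh in → × £0.343 = £582.32
Difference = |£764.63 − £582.32| = £182.31 ≈ £182

£182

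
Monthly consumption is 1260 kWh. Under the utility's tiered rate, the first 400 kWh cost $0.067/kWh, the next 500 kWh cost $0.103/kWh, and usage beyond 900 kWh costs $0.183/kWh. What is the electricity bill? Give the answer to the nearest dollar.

First 400 kWh × $0.067 = $26.80
Next 500 kWh × $0.103 = $51.50
Remaining 360 kWh × $0.183 = $65.88
Total = $144.18 ≈ $144

$144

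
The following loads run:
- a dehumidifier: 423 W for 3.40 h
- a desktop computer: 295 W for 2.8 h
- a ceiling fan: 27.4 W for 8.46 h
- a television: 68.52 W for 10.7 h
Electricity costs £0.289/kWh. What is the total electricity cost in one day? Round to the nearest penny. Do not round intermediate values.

£0.93

dehumidifier: 423 W × 3.40 h = 1,438 Wh = 1.438 kWh
desktop computer: 295 W × 2.8 h = 826 Wh = 0.826 kWh
ceiling fan: 27.4 W × 8.46 h = 232 Wh = 0.2318 kWh
television: 68.52 W × 10.7 h = 733 Wh = 0.7332 kWh
Total energy = 1.438 + 0.826 + 0.2318 + 0.7332 = 3.229 kWh
Cost = 3.229 kWh × £0.289 = £0.93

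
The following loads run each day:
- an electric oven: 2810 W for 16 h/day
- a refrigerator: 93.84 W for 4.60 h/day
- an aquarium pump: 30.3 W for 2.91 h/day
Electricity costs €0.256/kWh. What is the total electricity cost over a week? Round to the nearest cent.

€81.50

electric oven: 2810 W × 16 h × 7 d = 314,720 Wh = 314.7 kWh
refrigerator: 93.84 W × 4.60 h × 7 d = 3,022 Wh = 3.022 kWh
aquarium pump: 30.3 W × 2.91 h × 7 d = 617 Wh = 0.6172 kWh
Total energy = 314.7 + 3.022 + 0.6172 = 318.4 kWh
Cost = 318.4 kWh × €0.256 = €81.50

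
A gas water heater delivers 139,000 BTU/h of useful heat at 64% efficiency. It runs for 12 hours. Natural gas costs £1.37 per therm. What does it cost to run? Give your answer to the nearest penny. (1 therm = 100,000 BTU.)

£35.71

Heat delivered = 139,000 BTU/h × 12 h = 1,668,000 BTU
Gas input = 1,668,000 / 0.64 = 2,606,250 BTU
= 2,606,250 / 100,000 = 26.06 therm
Cost = 26.06 × £1.37/therm = £35.71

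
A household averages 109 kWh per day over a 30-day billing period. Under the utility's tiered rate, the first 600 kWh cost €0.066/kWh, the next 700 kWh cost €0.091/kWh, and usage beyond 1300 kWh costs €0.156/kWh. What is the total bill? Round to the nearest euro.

Usage = 109 kWh/day × 30 days = 3270 kWh
First 600 kWh × €0.066 = €39.60
Next 700 kWh × €0.091 = €63.70
Remaining 1970 kWh × €0.156 = €307.32
Total = €410.62 ≈ €411

€411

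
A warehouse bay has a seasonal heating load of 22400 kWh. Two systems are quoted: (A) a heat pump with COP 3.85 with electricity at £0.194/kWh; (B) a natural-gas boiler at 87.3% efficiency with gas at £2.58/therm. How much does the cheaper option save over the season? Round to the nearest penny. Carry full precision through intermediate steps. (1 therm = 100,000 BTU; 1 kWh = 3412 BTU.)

£1129.99

Heat load = 22400 kWh × 3412 = 76,428,800 BTU
Gas: input = 76,428,800 / 0.873 = 87,547,308 BTU = 875.5 therm → 875.5 × £2.58 = £2,258.72
Heat pump: 76,428,800 BTU / 3412 = 22,400 kWh heat; / 3.85 = 5,818 kWh in → × £0.194 = £1,128.73
Difference = |£2,258.72 − £1,128.73| = £1,129.99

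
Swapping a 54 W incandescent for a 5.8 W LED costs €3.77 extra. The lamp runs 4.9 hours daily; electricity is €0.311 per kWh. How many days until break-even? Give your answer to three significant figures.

51.3 days

Power saved = 54 − 5.8 = 48.2 W
Daily energy saved = 48.2 W × 4.9 h = 236.2 Wh = 0.23618 kWh
Daily savings = 0.23618 × €0.311 = €0.0735
Payback = €3.77 / €0.0735 per day = 51.33 days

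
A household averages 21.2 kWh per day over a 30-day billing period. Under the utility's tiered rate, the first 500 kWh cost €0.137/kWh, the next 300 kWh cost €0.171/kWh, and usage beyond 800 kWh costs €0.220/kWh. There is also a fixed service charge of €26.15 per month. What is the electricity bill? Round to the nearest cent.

Usage = 21.2 kWh/day × 30 days = 636 kWh
First 500 kWh × €0.137 = €68.50
Next 136 kWh × €0.171 = €23.26
Remaining tier: 0 kWh (not reached)
Energy charge = €91.76; + service €26.15 = €117.91

€117.91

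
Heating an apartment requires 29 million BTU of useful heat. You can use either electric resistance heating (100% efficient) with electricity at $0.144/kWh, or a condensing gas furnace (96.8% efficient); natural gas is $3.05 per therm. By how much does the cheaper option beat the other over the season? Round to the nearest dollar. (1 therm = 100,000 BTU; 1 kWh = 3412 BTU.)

$310

Heat load = 29 × 10⁶ BTU = 29,000,000 BTU
Gas: input = 29,000,000 / 0.968 = 29,958,678 BTU = 299.6 therm → 299.6 × $3.05 = $913.74
Electric: 29,000,000 BTU / 3412 = 8,499 kWh → × $0.144 = $1,223.92
Difference = |$913.74 − $1,223.92| = $310.18 ≈ $310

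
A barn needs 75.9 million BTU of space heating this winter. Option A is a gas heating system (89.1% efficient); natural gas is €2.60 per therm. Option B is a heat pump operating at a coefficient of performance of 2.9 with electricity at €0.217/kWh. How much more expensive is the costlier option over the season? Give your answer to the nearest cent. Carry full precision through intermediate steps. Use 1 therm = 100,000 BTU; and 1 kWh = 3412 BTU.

Heat load = 75.9 × 10⁶ BTU = 75,900,000 BTU
Gas: input = 75,900,000 / 0.891 = 85,185,185 BTU = 851.9 therm → 851.9 × €2.60 = €2,214.81
Heat pump: 75,900,000 BTU / 3412 = 22,250 kWh heat; / 2.9 = 7,671 kWh in → × €0.217 = €1,664.54
Difference = |€2,214.81 − €1,664.54| = €550.27

€550.27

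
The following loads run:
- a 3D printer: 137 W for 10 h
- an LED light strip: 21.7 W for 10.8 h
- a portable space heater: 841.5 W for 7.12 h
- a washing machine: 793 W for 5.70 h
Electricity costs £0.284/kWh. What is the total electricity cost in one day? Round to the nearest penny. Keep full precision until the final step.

£3.44

3D printer: 137 W × 10 h = 1,370 Wh = 1.37 kWh
LED light strip: 21.7 W × 10.8 h = 234 Wh = 0.2344 kWh
portable space heater: 841.5 W × 7.12 h = 5,991 Wh = 5.991 kWh
washing machine: 793 W × 5.70 h = 4,520 Wh = 4.52 kWh
Total energy = 1.37 + 0.2344 + 5.991 + 4.52 = 12.12 kWh
Cost = 12.12 kWh × £0.284 = £3.44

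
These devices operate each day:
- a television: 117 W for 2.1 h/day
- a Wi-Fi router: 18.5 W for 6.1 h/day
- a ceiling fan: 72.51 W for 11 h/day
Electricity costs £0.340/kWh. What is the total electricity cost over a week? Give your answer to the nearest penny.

£2.75

television: 117 W × 2.1 h × 7 d = 1,720 Wh = 1.72 kWh
Wi-Fi router: 18.5 W × 6.1 h × 7 d = 790 Wh = 0.7899 kWh
ceiling fan: 72.51 W × 11 h × 7 d = 5,583 Wh = 5.583 kWh
Total energy = 1.72 + 0.7899 + 5.583 = 8.093 kWh
Cost = 8.093 kWh × £0.340 = £2.75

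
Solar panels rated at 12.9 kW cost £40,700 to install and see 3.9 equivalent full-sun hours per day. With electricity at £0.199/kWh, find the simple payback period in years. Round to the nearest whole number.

Daily generation = 12.9 kW × 3.9 h = 50.31 kWh
Annual generation = 50.31 × 365 = 18363 kWh
Annual savings = 18363 × £0.199 = £3,654.27
Payback = £40,700 / £3,654.27 = 11.1 years

11 years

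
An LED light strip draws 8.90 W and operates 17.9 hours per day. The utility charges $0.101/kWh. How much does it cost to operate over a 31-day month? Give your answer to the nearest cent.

Energy = 8.90 W × 17.9 h/day × 31 days = 4,939 Wh = 4.939 kWh
Cost = 4.939 kWh × $0.101/kWh = $0.50

$0.50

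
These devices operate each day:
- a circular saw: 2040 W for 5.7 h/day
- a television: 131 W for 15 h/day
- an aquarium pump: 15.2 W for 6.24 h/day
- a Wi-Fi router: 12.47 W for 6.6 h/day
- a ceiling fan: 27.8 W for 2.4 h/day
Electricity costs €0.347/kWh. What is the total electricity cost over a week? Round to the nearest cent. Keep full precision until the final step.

circular saw: 2040 W × 5.7 h × 7 d = 81,396 Wh = 81.4 kWh
television: 131 W × 15 h × 7 d = 13,755 Wh = 13.76 kWh
aquarium pump: 15.2 W × 6.24 h × 7 d = 664 Wh = 0.6639 kWh
Wi-Fi router: 12.47 W × 6.6 h × 7 d = 576 Wh = 0.5761 kWh
ceiling fan: 27.8 W × 2.4 h × 7 d = 467 Wh = 0.467 kWh
Total energy = 81.4 + 13.76 + 0.6639 + 0.5761 + 0.467 = 96.86 kWh
Cost = 96.86 kWh × €0.347 = €33.61

€33.61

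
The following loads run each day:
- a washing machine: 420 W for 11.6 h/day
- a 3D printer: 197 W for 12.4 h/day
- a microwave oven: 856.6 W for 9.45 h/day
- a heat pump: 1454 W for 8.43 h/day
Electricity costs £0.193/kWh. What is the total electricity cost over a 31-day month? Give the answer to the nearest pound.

washing machine: 420 W × 11.6 h × 31 d = 151,032 Wh = 151 kWh
3D printer: 197 W × 12.4 h × 31 d = 75,727 Wh = 75.73 kWh
microwave oven: 856.6 W × 9.45 h × 31 d = 250,941 Wh = 250.9 kWh
heat pump: 1454 W × 8.43 h × 31 d = 379,974 Wh = 380 kWh
Total energy = 151 + 75.73 + 250.9 + 380 = 857.7 kWh
Cost = 857.7 kWh × £0.193 = £165.53 ≈ £166

£166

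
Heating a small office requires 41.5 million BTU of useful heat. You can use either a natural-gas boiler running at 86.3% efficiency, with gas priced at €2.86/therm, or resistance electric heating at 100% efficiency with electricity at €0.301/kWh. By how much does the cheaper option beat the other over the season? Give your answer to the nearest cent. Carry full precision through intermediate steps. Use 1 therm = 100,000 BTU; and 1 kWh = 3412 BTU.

Heat load = 41.5 × 10⁶ BTU = 41,500,000 BTU
Gas: input = 41,500,000 / 0.863 = 48,088,065 BTU = 480.9 therm → 480.9 × €2.86 = €1,375.32
Electric: 41,500,000 BTU / 3412 = 12,160 kWh → × €0.301 = €3,661.05
Difference = |€1,375.32 − €3,661.05| = €2,285.73

€2285.73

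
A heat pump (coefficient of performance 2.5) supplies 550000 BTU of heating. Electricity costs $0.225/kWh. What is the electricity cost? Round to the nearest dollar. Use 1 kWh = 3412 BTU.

Heat delivered = 550,000 BTU / 3412 = 161.2 kWh
Electrical input = 161.2 kWh / 2.5 = 64.48 kWh
Cost = 64.48 × $0.225/kWh = $14.51 ≈ $15

$15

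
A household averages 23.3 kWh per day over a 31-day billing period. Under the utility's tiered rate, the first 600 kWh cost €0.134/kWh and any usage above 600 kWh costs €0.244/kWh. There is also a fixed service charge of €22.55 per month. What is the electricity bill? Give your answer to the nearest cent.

€132.79

Usage = 23.3 kWh/day × 31 days = 722.3 kWh
First 600 kWh × €0.134 = €80.40
Remaining 122.3 kWh × €0.244 = €29.84
Energy charge = €110.24; + service €22.55 = €132.79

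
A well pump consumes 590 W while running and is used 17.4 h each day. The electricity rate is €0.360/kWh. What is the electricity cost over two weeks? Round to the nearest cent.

Energy = 590 W × 17.4 h/day × 14 days = 143,724 Wh = 143.7 kWh
Cost = 143.7 kWh × €0.360/kWh = €51.74

€51.74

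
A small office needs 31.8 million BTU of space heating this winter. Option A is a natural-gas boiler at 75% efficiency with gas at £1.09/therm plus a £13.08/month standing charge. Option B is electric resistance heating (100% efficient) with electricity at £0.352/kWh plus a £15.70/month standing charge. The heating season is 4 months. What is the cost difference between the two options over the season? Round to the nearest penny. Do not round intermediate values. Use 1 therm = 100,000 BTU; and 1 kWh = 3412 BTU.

£2828.98

Heat load = 31.8 × 10⁶ BTU = 31,800,000 BTU
Gas: input = 31,800,000 / 0.75 = 42,400,000 BTU = 424 therm → 424 × £1.09 = £462.16; + 4 × £13.08 standing = £514.48
Electric: 31,800,000 BTU / 3412 = 9,320 kWh → × £0.352 = £3,280.66; + 4 × £15.70 standing = £3,343.46
Difference = |£514.48 − £3,343.46| = £2,828.98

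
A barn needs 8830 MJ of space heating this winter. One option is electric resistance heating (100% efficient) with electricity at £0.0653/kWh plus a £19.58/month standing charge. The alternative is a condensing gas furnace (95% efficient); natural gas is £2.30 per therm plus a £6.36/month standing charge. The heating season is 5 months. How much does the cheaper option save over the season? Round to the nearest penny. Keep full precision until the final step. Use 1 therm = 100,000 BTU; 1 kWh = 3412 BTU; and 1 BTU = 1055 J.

Heat load = 8830 MJ = 8,830,000,000 J / 1055 = 8,369,668 BTU
Gas: input = 8,369,668 / 0.95 = 8,810,177 BTU = 88.1 therm → 88.1 × £2.30 = £202.63; + 5 × £6.36 standing = £234.43
Electric: 8,369,668 BTU / 3412 = 2,453 kWh → × £0.0653 = £160.18; + 5 × £19.58 standing = £258.08
Difference = |£234.43 − £258.08| = £23.65

£23.65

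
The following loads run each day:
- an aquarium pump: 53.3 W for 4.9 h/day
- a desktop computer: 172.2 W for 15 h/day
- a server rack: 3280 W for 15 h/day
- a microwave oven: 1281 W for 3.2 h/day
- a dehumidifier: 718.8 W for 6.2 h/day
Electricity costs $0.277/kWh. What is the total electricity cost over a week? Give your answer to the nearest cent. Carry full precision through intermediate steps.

$117.50

aquarium pump: 53.3 W × 4.9 h × 7 d = 1,828 Wh = 1.828 kWh
desktop computer: 172.2 W × 15 h × 7 d = 18,081 Wh = 18.08 kWh
server rack: 3280 W × 15 h × 7 d = 344,400 Wh = 344.4 kWh
microwave oven: 1281 W × 3.2 h × 7 d = 28,694 Wh = 28.69 kWh
dehumidifier: 718.8 W × 6.2 h × 7 d = 31,196 Wh = 31.2 kWh
Total energy = 1.828 + 18.08 + 344.4 + 28.69 + 31.2 = 424.2 kWh
Cost = 424.2 kWh × $0.277 = $117.50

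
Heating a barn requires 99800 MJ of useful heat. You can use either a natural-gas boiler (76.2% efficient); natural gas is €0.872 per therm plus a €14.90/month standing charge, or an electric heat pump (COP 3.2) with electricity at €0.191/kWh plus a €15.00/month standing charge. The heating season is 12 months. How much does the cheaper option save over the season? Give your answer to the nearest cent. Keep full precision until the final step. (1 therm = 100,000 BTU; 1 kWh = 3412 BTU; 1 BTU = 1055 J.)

Heat load = 99800 MJ = 99,800,000,000 J / 1055 = 94,597,156 BTU
Gas: input = 94,597,156 / 0.762 = 124,143,250 BTU = 1,241 therm → 1,241 × €0.872 = €1,082.53; + 12 × €14.90 standing = €1,261.33
Heat pump: 94,597,156 BTU / 3412 = 27,720 kWh heat; / 3.2 = 8,664 kWh in → × €0.191 = €1,654.83; + 12 × €15.00 standing = €1,834.83
Difference = |€1,261.33 − €1,834.83| = €573.50

€573.50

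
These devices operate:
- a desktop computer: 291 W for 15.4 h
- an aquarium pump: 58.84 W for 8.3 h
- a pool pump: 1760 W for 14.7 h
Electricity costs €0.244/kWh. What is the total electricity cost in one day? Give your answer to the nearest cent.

desktop computer: 291 W × 15.4 h = 4,481 Wh = 4.481 kWh
aquarium pump: 58.84 W × 8.3 h = 488 Wh = 0.4884 kWh
pool pump: 1760 W × 14.7 h = 25,872 Wh = 25.87 kWh
Total energy = 4.481 + 0.4884 + 25.87 = 30.84 kWh
Cost = 30.84 kWh × €0.244 = €7.53

€7.53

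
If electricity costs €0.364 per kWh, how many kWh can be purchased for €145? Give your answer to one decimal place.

€145 / €0.364 per kWh = 398.4 kWh

398.4 kWh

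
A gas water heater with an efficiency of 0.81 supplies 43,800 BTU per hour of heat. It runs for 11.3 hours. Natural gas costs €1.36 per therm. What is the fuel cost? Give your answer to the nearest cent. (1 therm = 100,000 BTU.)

€8.31

Heat delivered = 43,800 BTU/h × 11.3 h = 494,940 BTU
Gas input = 494,940 / 0.81 = 611,037 BTU
= 611,037 / 100,000 = 6.11 therm
Cost = 6.11 × €1.36/therm = €8.31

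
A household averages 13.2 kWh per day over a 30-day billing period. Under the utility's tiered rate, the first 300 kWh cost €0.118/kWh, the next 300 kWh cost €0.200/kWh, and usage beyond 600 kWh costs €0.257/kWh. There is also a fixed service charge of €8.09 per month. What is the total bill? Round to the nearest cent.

Usage = 13.2 kWh/day × 30 days = 396 kWh
First 300 kWh × €0.118 = €35.40
Next 96 kWh × €0.200 = €19.20
Remaining tier: 0 kWh (not reached)
Energy charge = €54.60; + service €8.09 = €62.69

€62.69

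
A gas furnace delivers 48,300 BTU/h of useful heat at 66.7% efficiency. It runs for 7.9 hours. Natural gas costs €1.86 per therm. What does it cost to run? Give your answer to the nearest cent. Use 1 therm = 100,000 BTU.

Heat delivered = 48,300 BTU/h × 7.9 h = 381,570 BTU
Gas input = 381,570 / 0.667 = 572,069 BTU
= 572,069 / 100,000 = 5.721 therm
Cost = 5.721 × €1.86/therm = €10.64

€10.64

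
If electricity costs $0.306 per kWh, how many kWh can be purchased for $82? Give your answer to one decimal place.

268.0 kWh

$82 / $0.306 per kWh = 268 kWh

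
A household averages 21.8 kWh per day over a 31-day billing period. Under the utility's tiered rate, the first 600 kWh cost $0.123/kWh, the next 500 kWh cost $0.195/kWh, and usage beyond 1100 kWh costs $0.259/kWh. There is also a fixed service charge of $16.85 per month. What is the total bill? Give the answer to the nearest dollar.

Usage = 21.8 kWh/day × 31 days = 675.8 kWh
First 600 kWh × $0.123 = $73.80
Next 75.8 kWh × $0.195 = $14.78
Remaining tier: 0 kWh (not reached)
Energy charge = $88.58; + service $16.85 = $105.43 ≈ $105

$105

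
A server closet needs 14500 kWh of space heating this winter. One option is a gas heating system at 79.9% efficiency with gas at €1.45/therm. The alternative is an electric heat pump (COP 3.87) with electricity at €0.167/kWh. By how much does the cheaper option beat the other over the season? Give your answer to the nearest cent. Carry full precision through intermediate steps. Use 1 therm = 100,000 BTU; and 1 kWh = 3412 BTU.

Heat load = 14500 kWh × 3412 = 49,474,000 BTU
Gas: input = 49,474,000 / 0.799 = 61,919,900 BTU = 619.2 therm → 619.2 × €1.45 = €897.84
Heat pump: 49,474,000 BTU / 3412 = 14,500 kWh heat; / 3.87 = 3,747 kWh in → × €0.167 = €625.71
Difference = |€897.84 − €625.71| = €272.13

€272.13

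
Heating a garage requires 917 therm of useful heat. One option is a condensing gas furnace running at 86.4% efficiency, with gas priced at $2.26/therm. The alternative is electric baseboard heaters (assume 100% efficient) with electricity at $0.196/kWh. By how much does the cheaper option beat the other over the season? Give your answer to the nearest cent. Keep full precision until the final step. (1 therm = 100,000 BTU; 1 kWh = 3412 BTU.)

$2869.01

Heat load = 917 therm × 100,000 = 91,700,000 BTU
Gas: input = 91,700,000 / 0.864 = 106,134,259 BTU = 1,061 therm → 1,061 × $2.26 = $2,398.63
Electric: 91,700,000 BTU / 3412 = 26,880 kWh → × $0.196 = $5,267.64
Difference = |$2,398.63 − $5,267.64| = $2,869.01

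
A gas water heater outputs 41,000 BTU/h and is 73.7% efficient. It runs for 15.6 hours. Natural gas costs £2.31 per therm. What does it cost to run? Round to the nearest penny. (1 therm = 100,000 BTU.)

Heat delivered = 41,000 BTU/h × 15.6 h = 639,600 BTU
Gas input = 639,600 / 0.737 = 867,843 BTU
= 867,843 / 100,000 = 8.678 therm
Cost = 8.678 × £2.31/therm = £20.05

£20.05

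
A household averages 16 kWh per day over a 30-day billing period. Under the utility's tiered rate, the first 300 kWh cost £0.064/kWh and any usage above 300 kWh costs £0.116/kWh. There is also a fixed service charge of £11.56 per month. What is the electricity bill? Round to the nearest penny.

Usage = 16 kWh/day × 30 days = 480 kWh
First 300 kWh × £0.064 = £19.20
Remaining 180 kWh × £0.116 = £20.88
Energy charge = £40.08; + service £11.56 = £51.64

£51.64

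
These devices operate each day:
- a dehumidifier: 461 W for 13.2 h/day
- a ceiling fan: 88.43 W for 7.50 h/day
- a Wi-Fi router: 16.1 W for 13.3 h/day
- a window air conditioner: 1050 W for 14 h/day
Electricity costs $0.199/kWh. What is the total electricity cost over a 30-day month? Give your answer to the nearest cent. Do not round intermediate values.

$129.33

dehumidifier: 461 W × 13.2 h × 30 d = 182,556 Wh = 182.6 kWh
ceiling fan: 88.43 W × 7.50 h × 30 d = 19,897 Wh = 19.9 kWh
Wi-Fi router: 16.1 W × 13.3 h × 30 d = 6,424 Wh = 6.424 kWh
window air conditioner: 1050 W × 14 h × 30 d = 441,000 Wh = 441 kWh
Total energy = 182.6 + 19.9 + 6.424 + 441 = 649.9 kWh
Cost = 649.9 kWh × $0.199 = $129.33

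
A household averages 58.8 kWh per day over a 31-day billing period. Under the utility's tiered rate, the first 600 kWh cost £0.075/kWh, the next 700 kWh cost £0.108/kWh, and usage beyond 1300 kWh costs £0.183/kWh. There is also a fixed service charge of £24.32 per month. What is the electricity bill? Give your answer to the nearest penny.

Usage = 58.8 kWh/day × 31 days = 1822.8 kWh
First 600 kWh × £0.075 = £45.00
Next 700 kWh × £0.108 = £75.60
Remaining 522.8 kWh × £0.183 = £95.67
Energy charge = £216.27; + service £24.32 = £240.59

£240.59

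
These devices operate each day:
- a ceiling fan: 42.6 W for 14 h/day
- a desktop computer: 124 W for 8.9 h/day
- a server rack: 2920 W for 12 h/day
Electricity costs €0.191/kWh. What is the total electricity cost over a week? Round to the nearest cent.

ceiling fan: 42.6 W × 14 h × 7 d = 4,175 Wh = 4.175 kWh
desktop computer: 124 W × 8.9 h × 7 d = 7,725 Wh = 7.725 kWh
server rack: 2920 W × 12 h × 7 d = 245,280 Wh = 245.3 kWh
Total energy = 4.175 + 7.725 + 245.3 = 257.2 kWh
Cost = 257.2 kWh × €0.191 = €49.12

€49.12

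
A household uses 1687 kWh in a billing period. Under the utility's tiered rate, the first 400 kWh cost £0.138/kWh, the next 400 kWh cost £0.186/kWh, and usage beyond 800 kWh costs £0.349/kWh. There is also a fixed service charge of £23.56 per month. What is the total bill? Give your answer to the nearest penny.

£462.72

First 400 kWh × £0.138 = £55.20
Next 400 kWh × £0.186 = £74.40
Remaining 887 kWh × £0.349 = £309.56
Energy charge = £439.16; + service £23.56 = £462.72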